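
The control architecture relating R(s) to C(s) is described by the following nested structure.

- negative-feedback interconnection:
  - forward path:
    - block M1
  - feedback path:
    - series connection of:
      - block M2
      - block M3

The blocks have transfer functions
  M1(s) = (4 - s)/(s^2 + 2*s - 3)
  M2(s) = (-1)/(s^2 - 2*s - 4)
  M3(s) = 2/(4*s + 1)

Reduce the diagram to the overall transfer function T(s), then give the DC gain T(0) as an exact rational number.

Step 1 - series reduction of M2, M3, giving (-2)/(4*s^3 - 7*s^2 - 18*s - 4)
Step 2 - close the feedback loop around M1, (M2*M3), giving (-4*s^4 + 23*s^3 - 10*s^2 - 68*s - 16)/(4*s^5 + s^4 - 44*s^3 - 19*s^2 + 48*s + 4)
Evaluating the step-2 result (the overall T(s)) at s = 0 gives T(0) = -16/4 = -4.

Answer: -4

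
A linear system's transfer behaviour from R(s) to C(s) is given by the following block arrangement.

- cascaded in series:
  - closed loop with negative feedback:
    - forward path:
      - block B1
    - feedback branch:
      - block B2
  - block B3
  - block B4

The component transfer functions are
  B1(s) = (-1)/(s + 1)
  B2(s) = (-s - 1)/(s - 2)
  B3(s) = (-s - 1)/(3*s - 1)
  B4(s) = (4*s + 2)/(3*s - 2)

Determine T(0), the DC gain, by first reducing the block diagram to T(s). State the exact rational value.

The answer is 2.

Reasoning:
Step 1. apply the feedback formula to B1, B2 -> (2 - s)/(s^2 - 1)
Step 2. combine [B1/(1+B1*B2)], B3, B4 in series -> (4*s^2 - 6*s - 4)/(9*s^3 - 18*s^2 + 11*s - 2)
Step 2 gives the overall T(s). Then T(0) = -4/(-2) = 2.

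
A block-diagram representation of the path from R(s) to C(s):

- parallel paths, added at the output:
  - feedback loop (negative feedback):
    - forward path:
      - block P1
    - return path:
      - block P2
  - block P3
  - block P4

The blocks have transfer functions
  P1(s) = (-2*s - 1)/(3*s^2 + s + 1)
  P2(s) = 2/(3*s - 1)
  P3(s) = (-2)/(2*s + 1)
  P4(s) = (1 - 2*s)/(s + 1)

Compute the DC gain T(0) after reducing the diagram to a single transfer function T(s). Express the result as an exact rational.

1. close the feedback loop around P1, P2, giving (-6*s^2 - s + 1)/(9*s^3 - 2*s - 3)
2. sum the parallel branches [P1/(1+P1*P2)], P3, P4, giving (-36*s^5 - 30*s^4 - 21*s^3 + 9*s^2 + 10*s + 4)/(18*s^5 + 27*s^4 + 5*s^3 - 12*s^2 - 11*s - 3)
The step-2 result is T(s). Setting s = 0: T(0) = 4/(-3) = -4/3.

Hence the answer: -4/3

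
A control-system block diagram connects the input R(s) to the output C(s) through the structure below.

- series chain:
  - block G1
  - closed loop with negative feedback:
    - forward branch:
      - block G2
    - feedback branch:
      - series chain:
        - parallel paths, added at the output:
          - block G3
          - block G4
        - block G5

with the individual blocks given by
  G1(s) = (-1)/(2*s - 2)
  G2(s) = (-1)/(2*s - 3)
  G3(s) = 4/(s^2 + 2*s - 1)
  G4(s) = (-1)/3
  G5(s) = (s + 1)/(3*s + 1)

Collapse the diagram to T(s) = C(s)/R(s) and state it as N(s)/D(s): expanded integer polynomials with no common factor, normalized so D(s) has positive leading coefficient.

Answer: (9*s^3 + 21*s^2 - 3*s - 3)/(36*s^5 - 4*s^4 - 164*s^3 + 116*s^2 + 8*s + 8)

Working:
Step 1: reduce the parallel group G3, G4; result (-s^2 - 2*s + 13)/(3*s^2 + 6*s - 3)
Step 2: combine (G3+G4), G5 in series; result (-s^3 - 3*s^2 + 11*s + 13)/(9*s^3 + 21*s^2 - 3*s - 3)
Step 3: collapse the loop (G2 forward, ((G3+G4)*G5) return); result (-9*s^3 - 21*s^2 + 3*s + 3)/(18*s^4 + 16*s^3 - 66*s^2 - 8*s - 4)
Step 4: cascade G1, [G2/(1+G2*((G3+G4)*G5))]: this yields T(s), and no further normalization is needed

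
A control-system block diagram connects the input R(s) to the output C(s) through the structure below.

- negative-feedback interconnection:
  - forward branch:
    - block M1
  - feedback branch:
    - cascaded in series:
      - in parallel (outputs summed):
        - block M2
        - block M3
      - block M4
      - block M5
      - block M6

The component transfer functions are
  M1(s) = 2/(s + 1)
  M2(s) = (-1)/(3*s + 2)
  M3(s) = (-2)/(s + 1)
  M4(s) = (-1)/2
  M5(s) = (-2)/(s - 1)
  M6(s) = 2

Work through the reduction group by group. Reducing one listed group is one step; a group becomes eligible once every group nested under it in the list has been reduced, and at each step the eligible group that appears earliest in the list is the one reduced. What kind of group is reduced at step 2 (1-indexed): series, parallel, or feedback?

Reducing step by step:

Step 1. combine M2, M3 in parallel
Step 2. cascade (M2+M3), M4, M5, M6
Step 3. close the feedback loop around M1, ((M2+M3)*M4*M5*M6)
Step 2 collapses a series group.

Answer: series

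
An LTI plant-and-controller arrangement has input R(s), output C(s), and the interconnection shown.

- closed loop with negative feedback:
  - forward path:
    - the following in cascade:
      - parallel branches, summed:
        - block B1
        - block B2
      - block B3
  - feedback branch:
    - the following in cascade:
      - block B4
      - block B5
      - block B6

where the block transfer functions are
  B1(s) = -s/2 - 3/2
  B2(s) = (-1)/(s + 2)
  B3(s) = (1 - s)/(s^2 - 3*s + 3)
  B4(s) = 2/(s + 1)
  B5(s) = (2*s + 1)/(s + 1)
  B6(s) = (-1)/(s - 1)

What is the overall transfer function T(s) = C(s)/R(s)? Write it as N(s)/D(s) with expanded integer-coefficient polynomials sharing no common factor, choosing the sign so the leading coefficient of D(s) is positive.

Reducing step by step:

Step 1 - parallel reduction of B1, B2, giving (-s^2 - 5*s - 8)/(2*s + 4)
Step 2 - series reduction of (B1+B2), B3, giving (s^3 + 4*s^2 + 3*s - 8)/(2*s^3 - 2*s^2 - 6*s + 12)
Step 3 - series reduction of B4, B5, B6, giving (-4*s - 2)/(s^3 + s^2 - s - 1)
Step 4 - apply the feedback formula to ((B1+B2)*B3), (B4*B5*B6): this yields T(s), and no further normalization is needed

Answer: (s^5 + 6*s^4 + 12*s^3 + 2*s^2 - 13*s - 8)/(2*s^5 + 2*s^4 - 12*s^3 - 24*s^2 - 24*s - 4)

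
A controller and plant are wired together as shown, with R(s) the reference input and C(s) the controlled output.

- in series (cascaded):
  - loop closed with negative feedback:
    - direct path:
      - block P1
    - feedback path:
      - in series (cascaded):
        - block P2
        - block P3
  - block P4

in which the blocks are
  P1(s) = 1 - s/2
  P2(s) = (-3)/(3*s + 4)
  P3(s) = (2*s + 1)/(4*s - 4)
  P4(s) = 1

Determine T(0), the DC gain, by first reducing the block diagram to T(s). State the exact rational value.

The answer is 16/19.

Reasoning:
1. cascade P2, P3 gives (-6*s - 3)/(12*s^2 + 4*s - 16)
2. apply the feedback formula to P1, (P2*P3) gives (-12*s^3 + 20*s^2 + 24*s - 32)/(30*s^2 - s - 38)
3. multiply [P1/(1+P1*(P2*P3))], P4 (series) gives (-12*s^3 + 20*s^2 + 24*s - 32)/(30*s^2 - s - 38)
The step-3 result is T(s). Setting s = 0: T(0) = -32/(-38) = 16/19.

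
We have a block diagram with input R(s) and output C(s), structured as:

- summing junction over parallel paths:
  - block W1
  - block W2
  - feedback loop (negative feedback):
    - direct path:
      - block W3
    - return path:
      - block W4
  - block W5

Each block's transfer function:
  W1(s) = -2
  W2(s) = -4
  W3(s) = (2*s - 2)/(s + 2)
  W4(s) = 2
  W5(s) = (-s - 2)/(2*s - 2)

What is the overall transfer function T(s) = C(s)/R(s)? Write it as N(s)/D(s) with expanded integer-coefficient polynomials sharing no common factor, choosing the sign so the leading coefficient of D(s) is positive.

(1) collapse the loop (W3 forward, W4 return): (2*s - 2)/(5*s - 2)
(2) reduce the parallel group W1, W2, [W3/(1+W3*W4)], W5, giving the overall T(s)

Final answer: (-61*s^2 + 68*s - 16)/(10*s^2 - 14*s + 4)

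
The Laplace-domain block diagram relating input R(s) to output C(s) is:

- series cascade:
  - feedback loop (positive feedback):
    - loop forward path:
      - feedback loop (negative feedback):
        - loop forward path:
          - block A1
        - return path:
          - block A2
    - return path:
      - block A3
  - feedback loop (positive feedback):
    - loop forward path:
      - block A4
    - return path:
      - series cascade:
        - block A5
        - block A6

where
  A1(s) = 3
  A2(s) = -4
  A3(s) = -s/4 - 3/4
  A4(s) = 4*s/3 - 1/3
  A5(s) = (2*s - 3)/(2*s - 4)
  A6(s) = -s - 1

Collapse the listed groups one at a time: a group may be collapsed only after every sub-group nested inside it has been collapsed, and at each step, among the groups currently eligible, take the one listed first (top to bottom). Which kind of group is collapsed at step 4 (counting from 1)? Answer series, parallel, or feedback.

(1) apply the feedback formula to A1, A2
(2) reduce the feedback loop with forward [A1/(1+A1*A2)] and return A3
(3) multiply A5, A6 (series)
(4) reduce the feedback loop with forward A4 and return (A5*A6)
(5) multiply [[A1/(1+A1*A2)]/(1-[A1/(1+A1*A2)]*A3)], [A4/(1-A4*(A5*A6))] (series)
The group at step 4 is a feedback group.

Final answer: feedback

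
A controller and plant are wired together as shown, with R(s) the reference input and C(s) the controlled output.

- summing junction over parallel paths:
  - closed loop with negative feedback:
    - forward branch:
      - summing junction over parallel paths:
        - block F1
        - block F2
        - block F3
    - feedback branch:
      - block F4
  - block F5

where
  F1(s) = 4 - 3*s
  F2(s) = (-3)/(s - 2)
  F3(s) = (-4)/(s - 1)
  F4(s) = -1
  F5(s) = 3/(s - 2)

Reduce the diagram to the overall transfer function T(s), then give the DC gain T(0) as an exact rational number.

[1] sum the parallel branches F1, F2, F3 -> (-3*s^3 + 13*s^2 - 25*s + 19)/(s^2 - 3*s + 2)
[2] feedback reduction of (F1+F2+F3), F4 -> (-3*s^3 + 13*s^2 - 25*s + 19)/(3*s^3 - 12*s^2 + 22*s - 17)
[3] reduce the parallel group [(F1+F2+F3)/(1+(F1+F2+F3)*F4)], F5 -> (-3*s^4 + 28*s^3 - 87*s^2 + 135*s - 89)/(3*s^4 - 18*s^3 + 46*s^2 - 61*s + 34)
Step 3 gives the overall T(s). Then T(0) = -89/34.

Therefore the answer is -89/34.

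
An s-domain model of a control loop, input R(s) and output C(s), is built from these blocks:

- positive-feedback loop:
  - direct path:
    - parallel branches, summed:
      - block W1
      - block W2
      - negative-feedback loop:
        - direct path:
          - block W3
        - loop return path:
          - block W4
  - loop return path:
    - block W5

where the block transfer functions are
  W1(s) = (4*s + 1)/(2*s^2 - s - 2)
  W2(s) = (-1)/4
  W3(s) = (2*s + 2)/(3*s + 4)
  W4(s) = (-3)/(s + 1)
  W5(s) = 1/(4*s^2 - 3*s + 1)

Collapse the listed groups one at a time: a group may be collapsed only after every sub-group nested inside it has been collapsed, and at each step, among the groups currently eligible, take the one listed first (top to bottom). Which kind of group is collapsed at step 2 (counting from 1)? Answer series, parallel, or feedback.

Step 1 - close the feedback loop around W3, W4
Step 2 - add W1, W2, [W3/(1+W3*W4)] (parallel)
Step 3 - reduce the feedback loop with forward (W1+W2+[W3/(1+W3*W4)]) and return W5
Step 2: parallel.

Hence the answer: parallel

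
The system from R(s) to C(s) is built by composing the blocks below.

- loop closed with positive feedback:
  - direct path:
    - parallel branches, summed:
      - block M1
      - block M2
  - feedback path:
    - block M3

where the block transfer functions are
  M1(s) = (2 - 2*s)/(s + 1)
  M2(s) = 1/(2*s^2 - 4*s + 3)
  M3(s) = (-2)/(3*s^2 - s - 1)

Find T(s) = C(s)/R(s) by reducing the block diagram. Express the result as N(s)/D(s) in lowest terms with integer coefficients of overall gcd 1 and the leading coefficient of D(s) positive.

Reducing step by step:

Step 1 - reduce the parallel group M1, M2: (-4*s^3 + 12*s^2 - 13*s + 7)/(2*s^3 - 2*s^2 - s + 3)
Step 2 - apply the feedback formula to (M1+M2), M3; the result is T(s) itself (integer coefficients, no common factor, positive leading denominator coefficient)

Answer: (-12*s^5 + 40*s^4 - 47*s^3 + 22*s^2 + 6*s - 7)/(6*s^5 - 8*s^4 - 11*s^3 + 36*s^2 - 28*s + 11)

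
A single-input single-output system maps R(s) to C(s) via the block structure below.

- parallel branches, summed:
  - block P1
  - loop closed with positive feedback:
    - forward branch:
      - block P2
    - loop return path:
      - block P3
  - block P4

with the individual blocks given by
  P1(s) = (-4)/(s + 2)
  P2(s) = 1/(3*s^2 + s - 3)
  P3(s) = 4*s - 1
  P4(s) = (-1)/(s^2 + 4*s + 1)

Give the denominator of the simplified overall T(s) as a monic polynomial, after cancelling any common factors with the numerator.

(1) reduce the feedback loop with forward P2 and return P3, giving 1/(3*s^2 - 3*s - 2)
(2) combine P1, [P2/(1-P2*P3)], P4 in parallel, giving (-12*s^4 - 38*s^3 + 47*s^2 + 61*s + 14)/(3*s^5 + 15*s^4 + 7*s^3 - 33*s^2 - 24*s - 4)
That last expression is T(s), already simplified. Scaling its denominator by 1/3 (the reciprocal of the leading coefficient) yields the monic denominator.

Final answer: s^5 + 5*s^4 + 7*s^3/3 - 11*s^2 - 8*s - 4/3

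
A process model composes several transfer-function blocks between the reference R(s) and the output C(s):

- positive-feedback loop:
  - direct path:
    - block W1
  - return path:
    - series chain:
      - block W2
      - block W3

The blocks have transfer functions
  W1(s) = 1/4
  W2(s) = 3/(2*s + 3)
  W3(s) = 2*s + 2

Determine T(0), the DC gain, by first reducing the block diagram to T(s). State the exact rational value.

Answer: 1/2

Working:
Step 1. combine W2, W3 in series, giving (6*s + 6)/(2*s + 3)
Step 2. collapse the loop (W1 forward, (W2*W3) return), giving (2*s + 3)/(2*s + 6)
Step 2 gives the overall T(s). Then T(0) = 3/6 = 1/2.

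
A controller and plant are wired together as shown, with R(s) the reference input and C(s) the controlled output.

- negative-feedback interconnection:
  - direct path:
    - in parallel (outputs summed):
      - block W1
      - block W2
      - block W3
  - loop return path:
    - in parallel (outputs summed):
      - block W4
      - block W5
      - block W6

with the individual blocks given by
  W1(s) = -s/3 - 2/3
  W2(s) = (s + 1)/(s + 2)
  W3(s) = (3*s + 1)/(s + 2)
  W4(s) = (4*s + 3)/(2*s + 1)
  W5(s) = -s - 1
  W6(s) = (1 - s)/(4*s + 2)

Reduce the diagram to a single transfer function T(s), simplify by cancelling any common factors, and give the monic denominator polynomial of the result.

(1) sum the parallel branches W1, W2, W3 = (-s^2 + 8*s + 2)/(3*s + 6)
(2) combine W4, W5, W6 in parallel = (-4*s^2 + s + 5)/(4*s + 2)
(3) feedback reduction of (W1+W2+W3), (W4+W5+W6) = (-4*s^3 + 30*s^2 + 24*s + 4)/(4*s^4 - 33*s^3 + 7*s^2 + 72*s + 22)
That last expression is T(s), already simplified. Scaling its denominator by 1/4 (the reciprocal of the leading coefficient) yields the monic denominator.

Answer: s^4 - 33*s^3/4 + 7*s^2/4 + 18*s + 11/2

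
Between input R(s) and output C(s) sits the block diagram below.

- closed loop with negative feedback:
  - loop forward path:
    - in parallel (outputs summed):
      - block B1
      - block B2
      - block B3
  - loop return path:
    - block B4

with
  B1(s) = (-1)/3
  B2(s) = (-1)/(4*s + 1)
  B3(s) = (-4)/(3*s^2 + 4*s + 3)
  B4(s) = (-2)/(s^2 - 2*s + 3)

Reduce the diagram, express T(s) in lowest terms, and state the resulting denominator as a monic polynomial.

The answer is s^5 - 5*s^4/12 + 11*s^3/6 + 35*s^2/9 + 139*s/18 + 25/12.

Reasoning:
1. add B1, B2, B3 (parallel) -> (-12*s^3 - 28*s^2 - 76*s - 24)/(36*s^3 + 57*s^2 + 48*s + 9)
2. reduce the feedback loop with forward (B1+B2+B3) and return B4 -> (-12*s^5 - 4*s^4 - 56*s^3 + 44*s^2 - 180*s - 72)/(36*s^5 - 15*s^4 + 66*s^3 + 140*s^2 + 278*s + 75)
T(s) is the step-2 result (common factors already cancelled). Leading coefficient of the denominator: 36. Divide through by 36 for the monic polynomial.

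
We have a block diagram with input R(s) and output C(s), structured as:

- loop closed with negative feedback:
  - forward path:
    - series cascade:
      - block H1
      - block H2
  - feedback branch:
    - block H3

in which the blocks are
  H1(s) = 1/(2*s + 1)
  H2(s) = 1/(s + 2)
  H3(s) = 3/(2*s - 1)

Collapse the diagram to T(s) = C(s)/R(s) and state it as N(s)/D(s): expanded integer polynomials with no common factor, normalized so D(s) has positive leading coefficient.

First reduce the diagram to T(s).

Step 1. multiply H1, H2 (series) -> 1/(2*s^2 + 5*s + 2)
Step 2. close the feedback loop around (H1*H2), H3: this yields T(s), and no further normalization is needed

Answer: (2*s - 1)/(4*s^3 + 8*s^2 - s + 1)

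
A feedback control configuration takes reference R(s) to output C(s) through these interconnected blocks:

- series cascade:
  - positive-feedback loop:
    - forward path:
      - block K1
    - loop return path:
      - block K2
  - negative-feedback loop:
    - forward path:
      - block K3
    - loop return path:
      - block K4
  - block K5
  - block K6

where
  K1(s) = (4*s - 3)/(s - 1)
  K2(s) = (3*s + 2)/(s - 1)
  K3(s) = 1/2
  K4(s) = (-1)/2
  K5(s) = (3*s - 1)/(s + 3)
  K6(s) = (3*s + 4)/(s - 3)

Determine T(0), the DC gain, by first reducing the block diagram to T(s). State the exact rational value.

Answer: 8/63

Working:
Step 1 - close the feedback loop around K1, K2, giving (-4*s^2 + 7*s - 3)/(11*s^2 + s - 7)
Step 2 - apply the feedback formula to K3, K4, giving 2/3
Step 3 - combine [K1/(1-K1*K2)], [K3/(1+K3*K4)], K5, K6 in series, giving (-72*s^4 + 54*s^3 + 104*s^2 - 110*s + 24)/(33*s^4 + 3*s^3 - 318*s^2 - 27*s + 189)
The step-3 result is T(s). Setting s = 0: T(0) = 24/189 = 8/63.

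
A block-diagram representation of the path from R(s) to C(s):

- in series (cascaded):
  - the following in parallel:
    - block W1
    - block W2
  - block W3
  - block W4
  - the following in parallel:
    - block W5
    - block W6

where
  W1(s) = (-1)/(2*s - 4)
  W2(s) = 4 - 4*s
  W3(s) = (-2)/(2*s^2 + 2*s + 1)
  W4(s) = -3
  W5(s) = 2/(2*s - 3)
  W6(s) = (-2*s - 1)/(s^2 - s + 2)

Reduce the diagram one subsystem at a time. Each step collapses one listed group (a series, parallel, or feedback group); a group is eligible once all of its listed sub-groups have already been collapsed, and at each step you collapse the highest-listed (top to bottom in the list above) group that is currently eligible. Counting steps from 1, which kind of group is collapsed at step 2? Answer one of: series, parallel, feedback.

[1] reduce the parallel group W1, W2
[2] sum the parallel branches W5, W6
[3] reduce the series chain (W1+W2), W3, W4, (W5+W6)
Step 2: parallel.

Answer: parallel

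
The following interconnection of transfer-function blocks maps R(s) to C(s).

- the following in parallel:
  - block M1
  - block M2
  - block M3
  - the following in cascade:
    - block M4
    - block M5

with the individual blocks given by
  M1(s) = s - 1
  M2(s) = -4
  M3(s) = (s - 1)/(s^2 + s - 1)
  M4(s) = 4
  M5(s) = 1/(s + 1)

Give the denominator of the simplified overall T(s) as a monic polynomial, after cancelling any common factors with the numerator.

Step 1: combine M4, M5 in series -> 4/(s + 1)
Step 2: reduce the parallel group M1, M2, M3, (M4*M5) -> (s^4 - 3*s^3 - 5*s^2 + 3*s)/(s^3 + 2*s^2 - 1)
The result of step 2 is T(s) in lowest terms. Its denominator already has leading coefficient 1, so it is monic as it stands.

Hence the answer: s^3 + 2*s^2 - 1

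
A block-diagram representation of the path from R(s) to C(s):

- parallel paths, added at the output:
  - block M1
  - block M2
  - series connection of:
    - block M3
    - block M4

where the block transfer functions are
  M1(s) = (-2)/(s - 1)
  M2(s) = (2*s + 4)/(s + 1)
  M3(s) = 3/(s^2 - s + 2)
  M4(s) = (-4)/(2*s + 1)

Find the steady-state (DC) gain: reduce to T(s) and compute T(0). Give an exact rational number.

Step 1 - series reduction of M3, M4: (-12)/(2*s^3 - s^2 + 3*s + 2)
Step 2 - combine M1, M2, (M3*M4) in parallel: (4*s^5 - 2*s^4 - 6*s^3 - 2*s^2 - 18*s)/(2*s^5 - s^4 + s^3 + 3*s^2 - 3*s - 2)
The step-2 result is T(s). Setting s = 0: T(0) = 0/(-2) = 0.

Answer: 0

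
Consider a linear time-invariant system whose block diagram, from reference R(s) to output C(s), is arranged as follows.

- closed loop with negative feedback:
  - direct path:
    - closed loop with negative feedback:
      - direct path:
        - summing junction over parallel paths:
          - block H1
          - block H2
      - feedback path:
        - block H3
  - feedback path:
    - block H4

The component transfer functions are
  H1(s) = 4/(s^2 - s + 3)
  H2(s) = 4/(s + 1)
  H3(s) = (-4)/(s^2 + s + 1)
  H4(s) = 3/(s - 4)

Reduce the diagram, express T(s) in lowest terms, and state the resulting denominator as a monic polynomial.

Step 1 - sum the parallel branches H1, H2 -> (4*s^2 + 16)/(s^3 + 2*s + 3)
Step 2 - reduce the feedback loop with forward (H1+H2) and return H3 -> (4*s^4 + 4*s^3 + 20*s^2 + 16*s + 16)/(s^5 + s^4 + 3*s^3 - 11*s^2 + 5*s - 61)
Step 3 - close the feedback loop around [(H1+H2)/(1+(H1+H2)*H3)], H4 -> (4*s^5 - 12*s^4 + 4*s^3 - 64*s^2 - 48*s - 64)/(s^6 - 3*s^5 + 11*s^4 - 11*s^3 + 109*s^2 - 33*s + 292)
That last expression is T(s), already simplified, and its denominator is already monic.

Therefore the answer is s^6 - 3*s^5 + 11*s^4 - 11*s^3 + 109*s^2 - 33*s + 292.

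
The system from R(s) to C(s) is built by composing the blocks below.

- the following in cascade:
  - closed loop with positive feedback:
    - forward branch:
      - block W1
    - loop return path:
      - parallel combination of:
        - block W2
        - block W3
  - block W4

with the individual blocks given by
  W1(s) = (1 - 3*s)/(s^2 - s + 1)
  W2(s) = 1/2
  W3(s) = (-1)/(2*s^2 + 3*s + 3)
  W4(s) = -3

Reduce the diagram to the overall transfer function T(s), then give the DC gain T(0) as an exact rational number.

1. sum the parallel branches W2, W3, giving (2*s^2 + 3*s + 1)/(4*s^2 + 6*s + 6)
2. collapse the loop (W1 forward, (W2+W3) return), giving (-12*s^3 - 14*s^2 - 12*s + 6)/(4*s^4 + 8*s^3 + 11*s^2 + 5)
3. multiply [W1/(1-W1*(W2+W3))], W4 (series), giving (36*s^3 + 42*s^2 + 36*s - 18)/(4*s^4 + 8*s^3 + 11*s^2 + 5)
Evaluating the step-3 result (the overall T(s)) at s = 0 gives T(0) = -18/5.

Therefore the answer is -18/5.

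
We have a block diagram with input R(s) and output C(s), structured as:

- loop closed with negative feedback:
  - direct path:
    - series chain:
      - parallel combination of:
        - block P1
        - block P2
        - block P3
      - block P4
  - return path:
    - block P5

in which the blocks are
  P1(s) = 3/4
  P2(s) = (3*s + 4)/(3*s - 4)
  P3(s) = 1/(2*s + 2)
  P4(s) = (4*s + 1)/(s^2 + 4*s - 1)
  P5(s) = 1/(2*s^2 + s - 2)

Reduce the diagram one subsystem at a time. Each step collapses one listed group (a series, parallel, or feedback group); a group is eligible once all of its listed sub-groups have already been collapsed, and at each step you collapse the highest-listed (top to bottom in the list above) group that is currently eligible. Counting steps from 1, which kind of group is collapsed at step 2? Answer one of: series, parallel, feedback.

[1] add P1, P2, P3 (parallel)
[2] reduce the series chain (P1+P2+P3), P4
[3] collapse the loop (((P1+P2+P3)*P4) forward, P5 return)
The group at step 2 is a series group.

Answer: series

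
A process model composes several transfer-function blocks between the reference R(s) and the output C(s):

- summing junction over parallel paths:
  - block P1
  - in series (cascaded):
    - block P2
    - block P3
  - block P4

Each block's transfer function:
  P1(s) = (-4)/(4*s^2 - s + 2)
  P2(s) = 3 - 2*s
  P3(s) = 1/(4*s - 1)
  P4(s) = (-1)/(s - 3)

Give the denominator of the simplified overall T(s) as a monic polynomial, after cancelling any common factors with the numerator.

1. reduce the series chain P2, P3 = (3 - 2*s)/(4*s - 1)
2. combine P1, (P2*P3), P4 in parallel = (-8*s^4 + 22*s^3 - 57*s^2 + 70*s - 28)/(16*s^4 - 56*s^3 + 33*s^2 - 29*s + 6)
Step 2 gives the fully reduced T(s), with no common factor left to cancel. The denominator's leading coefficient is 16, so divide each of its coefficients by 16 to get the monic form.

Therefore the answer is s^4 - 7*s^3/2 + 33*s^2/16 - 29*s/16 + 3/8.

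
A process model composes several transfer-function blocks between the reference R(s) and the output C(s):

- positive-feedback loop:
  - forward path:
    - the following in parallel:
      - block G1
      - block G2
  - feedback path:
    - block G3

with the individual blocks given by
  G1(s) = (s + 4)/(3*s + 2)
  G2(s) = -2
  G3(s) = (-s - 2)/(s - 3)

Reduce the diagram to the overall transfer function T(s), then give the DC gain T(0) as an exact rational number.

Answer: 0

Working:
[1] sum the parallel branches G1, G2 -> (-5*s)/(3*s + 2)
[2] close the feedback loop around (G1+G2), G3 -> (5*s^2 - 15*s)/(2*s^2 + 17*s + 6)
That last expression is T(s); at s = 0 only the constant terms survive, so T(0) = 0/6 = 0.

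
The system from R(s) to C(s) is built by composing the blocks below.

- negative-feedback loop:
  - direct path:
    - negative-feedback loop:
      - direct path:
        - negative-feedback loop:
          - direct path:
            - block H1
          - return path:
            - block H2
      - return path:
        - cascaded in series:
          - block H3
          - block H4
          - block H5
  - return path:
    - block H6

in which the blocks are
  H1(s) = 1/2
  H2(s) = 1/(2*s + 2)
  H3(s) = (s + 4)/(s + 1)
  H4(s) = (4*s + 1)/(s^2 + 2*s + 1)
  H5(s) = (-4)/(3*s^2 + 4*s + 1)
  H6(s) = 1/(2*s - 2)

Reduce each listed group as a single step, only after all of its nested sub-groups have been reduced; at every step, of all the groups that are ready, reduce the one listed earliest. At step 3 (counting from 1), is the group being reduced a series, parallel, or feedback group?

Step 1 - reduce the feedback loop with forward H1 and return H2
Step 2 - cascade H3, H4, H5
Step 3 - close the feedback loop around [H1/(1+H1*H2)], (H3*H4*H5)
Step 4 - close the feedback loop around [[H1/(1+H1*H2)]/(1+[H1/(1+H1*H2)]*(H3*H4*H5))], H6
Step 3 collapses a feedback group.

Final answer: feedback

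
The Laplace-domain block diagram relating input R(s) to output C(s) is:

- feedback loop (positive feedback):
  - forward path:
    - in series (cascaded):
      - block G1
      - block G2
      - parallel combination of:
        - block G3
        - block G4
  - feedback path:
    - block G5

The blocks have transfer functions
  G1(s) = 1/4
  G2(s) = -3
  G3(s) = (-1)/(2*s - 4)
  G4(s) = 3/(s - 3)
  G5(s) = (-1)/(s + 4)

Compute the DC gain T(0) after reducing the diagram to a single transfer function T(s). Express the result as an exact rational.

First reduce the diagram to T(s).

[1] parallel reduction of G3, G4 gives (5*s - 9)/(2*s^2 - 10*s + 12)
[2] reduce the series chain G1, G2, (G3+G4) gives (27 - 15*s)/(8*s^2 - 40*s + 48)
[3] apply the feedback formula to (G1*G2*(G3+G4)), G5 gives (-15*s^2 - 33*s + 108)/(8*s^3 - 8*s^2 - 127*s + 219)
Evaluating the step-3 result (the overall T(s)) at s = 0 gives T(0) = 108/219 = 36/73.

Answer: 36/73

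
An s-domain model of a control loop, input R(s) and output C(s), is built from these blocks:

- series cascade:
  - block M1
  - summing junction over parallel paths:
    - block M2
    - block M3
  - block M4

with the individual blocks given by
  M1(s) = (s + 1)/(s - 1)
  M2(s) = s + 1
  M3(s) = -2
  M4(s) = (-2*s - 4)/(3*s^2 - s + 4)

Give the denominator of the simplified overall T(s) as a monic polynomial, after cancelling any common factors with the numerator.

First reduce the diagram to T(s).

Step 1: add M2, M3 (parallel): s - 1
Step 2: cascade M1, (M2+M3), M4: (-2*s^2 - 6*s - 4)/(3*s^2 - s + 4)
T(s) is the step-2 result (common factors already cancelled). Leading coefficient of the denominator: 3. Divide through by 3 for the monic polynomial.

Answer: s^2 - s/3 + 4/3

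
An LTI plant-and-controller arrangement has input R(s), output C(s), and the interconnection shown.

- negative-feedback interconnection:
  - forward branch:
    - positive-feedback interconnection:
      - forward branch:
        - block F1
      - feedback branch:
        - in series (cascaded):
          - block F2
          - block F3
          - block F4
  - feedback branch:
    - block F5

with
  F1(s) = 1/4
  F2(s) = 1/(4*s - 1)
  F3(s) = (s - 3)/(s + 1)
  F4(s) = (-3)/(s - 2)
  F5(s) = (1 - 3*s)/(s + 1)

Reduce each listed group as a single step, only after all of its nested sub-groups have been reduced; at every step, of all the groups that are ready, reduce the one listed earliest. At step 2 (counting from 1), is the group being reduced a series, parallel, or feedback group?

1. multiply F2, F3, F4 (series)
2. feedback reduction of F1, (F2*F3*F4)
3. apply the feedback formula to [F1/(1-F1*(F2*F3*F4))], F5
At step 2 the group reduced is feedback.

Answer: feedback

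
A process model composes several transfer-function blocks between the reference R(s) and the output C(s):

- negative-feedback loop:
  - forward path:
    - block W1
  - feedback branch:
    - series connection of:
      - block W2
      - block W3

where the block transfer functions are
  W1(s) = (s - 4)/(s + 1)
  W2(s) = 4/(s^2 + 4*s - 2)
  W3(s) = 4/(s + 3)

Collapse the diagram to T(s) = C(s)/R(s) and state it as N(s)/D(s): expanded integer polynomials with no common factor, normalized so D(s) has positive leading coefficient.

Answer: (s^4 + 3*s^3 - 18*s^2 - 46*s + 24)/(s^4 + 8*s^3 + 17*s^2 + 20*s - 70)

Working:
1. series reduction of W2, W3 = 16/(s^3 + 7*s^2 + 10*s - 6)
2. apply the feedback formula to W1, (W2*W3) - this is the overall T(s), already in the required normalized form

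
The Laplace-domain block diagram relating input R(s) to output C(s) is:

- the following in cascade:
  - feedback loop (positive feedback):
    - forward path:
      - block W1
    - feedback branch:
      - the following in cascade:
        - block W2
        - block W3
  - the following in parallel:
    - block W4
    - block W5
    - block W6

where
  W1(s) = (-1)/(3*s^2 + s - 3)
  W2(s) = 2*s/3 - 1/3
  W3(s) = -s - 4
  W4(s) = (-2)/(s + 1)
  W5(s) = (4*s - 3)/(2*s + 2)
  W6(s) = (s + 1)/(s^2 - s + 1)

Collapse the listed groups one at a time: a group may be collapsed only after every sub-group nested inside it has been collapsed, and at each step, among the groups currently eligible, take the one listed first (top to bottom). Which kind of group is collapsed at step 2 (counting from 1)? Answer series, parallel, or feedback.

Step 1. reduce the series chain W2, W3
Step 2. apply the feedback formula to W1, (W2*W3)
Step 3. parallel reduction of W4, W5, W6
Step 4. combine [W1/(1-W1*(W2*W3))], (W4+W5+W6) in series
At step 2 the group reduced is feedback.

Answer: feedback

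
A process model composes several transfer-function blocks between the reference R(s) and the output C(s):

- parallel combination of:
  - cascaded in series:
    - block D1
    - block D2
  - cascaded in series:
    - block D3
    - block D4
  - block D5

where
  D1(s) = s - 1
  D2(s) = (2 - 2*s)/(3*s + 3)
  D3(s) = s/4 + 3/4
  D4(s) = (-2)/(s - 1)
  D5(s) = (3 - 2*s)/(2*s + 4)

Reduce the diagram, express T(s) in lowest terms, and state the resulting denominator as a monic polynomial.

Step 1 - cascade D1, D2 -> (-2*s^2 + 4*s - 2)/(3*s + 3)
Step 2 - cascade D3, D4 -> (-s - 3)/(2*s - 2)
Step 3 - sum the parallel branches (D1*D2), (D3*D4), D5 -> (-4*s^4 - 5*s^3 + 3*s^2 - 47*s - 19)/(6*s^3 + 12*s^2 - 6*s - 12)
Step 3 gives the fully reduced T(s), with no common factor left to cancel. The denominator's leading coefficient is 6, so divide each of its coefficients by 6 to get the monic form.

Hence the answer: s^3 + 2*s^2 - s - 2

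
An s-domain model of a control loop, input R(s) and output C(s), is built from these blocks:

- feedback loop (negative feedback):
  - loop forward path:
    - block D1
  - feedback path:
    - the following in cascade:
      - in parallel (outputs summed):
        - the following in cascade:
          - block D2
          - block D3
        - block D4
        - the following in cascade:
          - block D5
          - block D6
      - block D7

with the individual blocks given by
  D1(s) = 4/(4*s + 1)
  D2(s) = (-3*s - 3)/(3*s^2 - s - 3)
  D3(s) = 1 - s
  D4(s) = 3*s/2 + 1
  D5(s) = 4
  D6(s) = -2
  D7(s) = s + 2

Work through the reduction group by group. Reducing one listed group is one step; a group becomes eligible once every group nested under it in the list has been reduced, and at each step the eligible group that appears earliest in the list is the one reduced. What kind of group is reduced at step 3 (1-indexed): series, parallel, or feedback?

The answer is parallel.

Reasoning:
(1) reduce the series chain D2, D3
(2) reduce the series chain D5, D6
(3) parallel reduction of (D2*D3), D4, (D5*D6)
(4) combine ((D2*D3)+D4+(D5*D6)), D7 in series
(5) feedback reduction of D1, (((D2*D3)+D4+(D5*D6))*D7)
At step 3 the group reduced is parallel.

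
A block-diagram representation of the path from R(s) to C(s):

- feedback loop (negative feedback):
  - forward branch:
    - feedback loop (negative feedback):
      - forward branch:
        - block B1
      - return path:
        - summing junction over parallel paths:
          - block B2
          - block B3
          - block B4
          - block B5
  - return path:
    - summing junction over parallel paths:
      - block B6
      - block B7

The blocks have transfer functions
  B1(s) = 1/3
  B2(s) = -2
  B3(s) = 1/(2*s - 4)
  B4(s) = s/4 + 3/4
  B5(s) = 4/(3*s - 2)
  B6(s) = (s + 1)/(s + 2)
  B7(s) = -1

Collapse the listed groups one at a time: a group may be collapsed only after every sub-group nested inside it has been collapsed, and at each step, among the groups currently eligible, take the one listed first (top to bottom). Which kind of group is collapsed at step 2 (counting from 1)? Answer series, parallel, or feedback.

The answer is feedback.

Reasoning:
Step 1: sum the parallel branches B2, B3, B4, B5
Step 2: feedback reduction of B1, (B2+B3+B4+B5)
Step 3: reduce the parallel group B6, B7
Step 4: collapse the loop ([B1/(1+B1*(B2+B3+B4+B5))] forward, (B6+B7) return)
Step 2 collapses a feedback group.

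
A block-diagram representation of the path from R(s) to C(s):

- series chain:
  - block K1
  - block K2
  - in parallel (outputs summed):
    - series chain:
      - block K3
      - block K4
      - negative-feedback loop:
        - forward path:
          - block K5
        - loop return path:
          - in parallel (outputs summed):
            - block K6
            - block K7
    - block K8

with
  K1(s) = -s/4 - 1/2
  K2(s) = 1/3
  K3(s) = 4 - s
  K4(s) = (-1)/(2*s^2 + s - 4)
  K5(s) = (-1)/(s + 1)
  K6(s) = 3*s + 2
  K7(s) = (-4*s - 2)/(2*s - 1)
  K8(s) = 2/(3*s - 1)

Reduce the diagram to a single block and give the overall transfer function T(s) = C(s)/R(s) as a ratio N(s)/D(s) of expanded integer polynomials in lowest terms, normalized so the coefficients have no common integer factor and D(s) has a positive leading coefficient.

Reducing step by step:

[1] parallel reduction of K6, K7; result (6*s^2 - 3*s - 4)/(2*s - 1)
[2] feedback reduction of K5, (K6+K7); result (2*s - 1)/(4*s^2 - 4*s - 3)
[3] combine K3, K4, [K5/(1+K5*(K6+K7))] in series; result (2*s^2 - 9*s + 4)/(8*s^4 - 4*s^3 - 26*s^2 + 13*s + 12)
[4] parallel reduction of (K3*K4*[K5/(1+K5*(K6+K7))]), K8; result (16*s^4 - 2*s^3 - 81*s^2 + 47*s + 20)/(24*s^5 - 20*s^4 - 74*s^3 + 65*s^2 + 23*s - 12)
[5] cascade K1, K2, ((K3*K4*[K5/(1+K5*(K6+K7))])+K8) - this is the overall T(s), already in the required normalized form

Answer: (-16*s^5 - 30*s^4 + 85*s^3 + 115*s^2 - 114*s - 40)/(288*s^5 - 240*s^4 - 888*s^3 + 780*s^2 + 276*s - 144)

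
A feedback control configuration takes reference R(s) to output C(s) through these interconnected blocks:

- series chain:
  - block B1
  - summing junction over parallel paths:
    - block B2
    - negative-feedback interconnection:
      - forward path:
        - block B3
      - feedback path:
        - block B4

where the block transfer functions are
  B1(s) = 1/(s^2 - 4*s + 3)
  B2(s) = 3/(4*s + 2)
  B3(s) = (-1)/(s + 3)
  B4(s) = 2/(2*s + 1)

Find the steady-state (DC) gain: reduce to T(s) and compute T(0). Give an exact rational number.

The answer is 1/6.

Reasoning:
(1) collapse the loop (B3 forward, B4 return) gives (-2*s - 1)/(2*s^2 + 7*s + 1)
(2) combine B2, [B3/(1+B3*B4)] in parallel gives (-2*s^2 + 13*s + 1)/(8*s^3 + 32*s^2 + 18*s + 2)
(3) combine B1, (B2+[B3/(1+B3*B4)]) in series gives (-2*s^2 + 13*s + 1)/(8*s^5 - 86*s^3 + 26*s^2 + 46*s + 6)
That last expression is T(s); at s = 0 only the constant terms survive, so T(0) = 1/6.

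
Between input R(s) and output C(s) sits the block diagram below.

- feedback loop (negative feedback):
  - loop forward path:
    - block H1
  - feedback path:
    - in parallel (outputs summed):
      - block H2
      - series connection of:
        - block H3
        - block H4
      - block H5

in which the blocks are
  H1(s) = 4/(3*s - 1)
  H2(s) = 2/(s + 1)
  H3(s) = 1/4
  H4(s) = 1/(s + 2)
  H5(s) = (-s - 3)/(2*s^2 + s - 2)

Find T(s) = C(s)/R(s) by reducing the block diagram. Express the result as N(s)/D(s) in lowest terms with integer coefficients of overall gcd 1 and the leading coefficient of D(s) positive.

Reducing step by step:

Step 1. series reduction of H3, H4, giving 1/(4*s + 8)
Step 2. parallel reduction of H2, (H3*H4), H5, giving (14*s^3 + 19*s^2 - 45*s - 58)/(8*s^4 + 28*s^3 + 20*s^2 - 16*s - 16)
Step 3. feedback reduction of H1, (H2+(H3*H4)+H5): this yields T(s), and no further normalization is needed

Answer: (8*s^4 + 28*s^3 + 20*s^2 - 16*s - 16)/(6*s^5 + 19*s^4 + 22*s^3 + 2*s^2 - 53*s - 54)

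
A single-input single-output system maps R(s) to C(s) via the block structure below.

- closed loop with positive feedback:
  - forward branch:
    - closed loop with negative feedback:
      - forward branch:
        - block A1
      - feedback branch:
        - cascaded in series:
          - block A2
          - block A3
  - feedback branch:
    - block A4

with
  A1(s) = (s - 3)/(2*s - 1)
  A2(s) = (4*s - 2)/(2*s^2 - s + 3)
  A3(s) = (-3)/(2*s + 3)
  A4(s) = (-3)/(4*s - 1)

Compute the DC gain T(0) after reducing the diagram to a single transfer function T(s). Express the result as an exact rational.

First reduce the diagram to T(s).

(1) multiply A2, A3 (series) = (6 - 12*s)/(4*s^3 + 4*s^2 + 3*s + 9)
(2) feedback reduction of A1, (A2*A3) = (4*s^4 - 8*s^3 - 9*s^2 - 27)/(8*s^4 + 4*s^3 - 10*s^2 + 57*s - 27)
(3) reduce the feedback loop with forward [A1/(1+A1*(A2*A3))] and return A4 = (16*s^5 - 36*s^4 - 28*s^3 + 9*s^2 - 108*s + 27)/(32*s^5 + 20*s^4 - 68*s^3 + 211*s^2 - 165*s - 54)
Step 3 gives the overall T(s). Then T(0) = 27/(-54) = -1/2.

Answer: -1/2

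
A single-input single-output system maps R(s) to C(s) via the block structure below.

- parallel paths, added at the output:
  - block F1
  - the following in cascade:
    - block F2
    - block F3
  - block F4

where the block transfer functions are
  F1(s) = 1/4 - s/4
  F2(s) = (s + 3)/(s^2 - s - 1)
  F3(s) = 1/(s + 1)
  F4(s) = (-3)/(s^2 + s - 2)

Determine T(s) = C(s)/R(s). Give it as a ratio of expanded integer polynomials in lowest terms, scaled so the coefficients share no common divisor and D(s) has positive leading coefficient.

First reduce the diagram to T(s).

Step 1. cascade F2, F3, giving (s + 3)/(s^3 - 2*s - 1)
Step 2. parallel reduction of F1, (F2*F3), F4, giving the overall T(s)

Answer: (-s^6 + 5*s^4 - 9*s^3 + 10*s^2 + 29*s - 10)/(4*s^5 + 4*s^4 - 16*s^3 - 12*s^2 + 12*s + 8)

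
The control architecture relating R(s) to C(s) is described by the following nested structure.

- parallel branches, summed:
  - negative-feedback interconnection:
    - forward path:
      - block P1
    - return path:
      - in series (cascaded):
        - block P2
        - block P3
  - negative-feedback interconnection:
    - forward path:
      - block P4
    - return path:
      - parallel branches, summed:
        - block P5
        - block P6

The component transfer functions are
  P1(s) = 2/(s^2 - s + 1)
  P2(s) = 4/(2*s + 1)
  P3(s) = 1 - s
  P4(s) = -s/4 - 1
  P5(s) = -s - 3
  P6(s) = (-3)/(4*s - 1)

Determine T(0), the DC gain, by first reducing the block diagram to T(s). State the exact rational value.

Answer: -7/9

Working:
Step 1: cascade P2, P3, giving (4 - 4*s)/(2*s + 1)
Step 2: close the feedback loop around P1, (P2*P3), giving (4*s + 2)/(2*s^3 - s^2 - 7*s + 9)
Step 3: combine P5, P6 in parallel, giving (-4*s^2 - 11*s)/(4*s - 1)
Step 4: apply the feedback formula to P4, (P5+P6), giving (-4*s^2 - 15*s + 4)/(4*s^3 + 27*s^2 + 60*s - 4)
Step 5: sum the parallel branches [P1/(1+P1*(P2*P3))], [P4/(1+P4*(P5+P6))], giving (-8*s^5 - 10*s^4 + 167*s^3 + 359*s^2 - 59*s + 28)/(8*s^6 + 50*s^5 + 65*s^4 - 221*s^3 - 173*s^2 + 568*s - 36)
DC gain: substitute s = 0 into T(s) from step 5: T(0) = 28/(-36) = -7/9.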